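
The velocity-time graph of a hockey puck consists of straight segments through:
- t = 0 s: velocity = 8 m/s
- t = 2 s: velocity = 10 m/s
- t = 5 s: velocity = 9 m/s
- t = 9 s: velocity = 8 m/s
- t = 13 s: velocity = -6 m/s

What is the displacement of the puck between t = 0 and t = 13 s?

84.5 m

Net displacement equals the area under the velocity-time graph (areas below the axis count negative).
0–2 s: ½(8 + 10)(2) = 18 m
2–5 s: ½(10 + 9)(3) = 28.5 m
5–9 s: ½(9 + 8)(4) = 34 m
9–13 s: ½(8 + -6)(4) = 4 m
Net displacement = 84.5 m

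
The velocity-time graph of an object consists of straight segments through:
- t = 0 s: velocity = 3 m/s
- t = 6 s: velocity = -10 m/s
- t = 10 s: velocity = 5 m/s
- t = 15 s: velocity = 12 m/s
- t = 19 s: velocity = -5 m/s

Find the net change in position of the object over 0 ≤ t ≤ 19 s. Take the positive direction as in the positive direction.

Displacement is the signed area under the v-t curve.
0–6 s: ½(3 + -10)(6) = -21 m
6–10 s: ½(-10 + 5)(4) = -10 m
10–15 s: ½(5 + 12)(5) = 42.5 m
15–19 s: ½(12 + -5)(4) = 14 m
Net displacement = 25.5 m

25.5 m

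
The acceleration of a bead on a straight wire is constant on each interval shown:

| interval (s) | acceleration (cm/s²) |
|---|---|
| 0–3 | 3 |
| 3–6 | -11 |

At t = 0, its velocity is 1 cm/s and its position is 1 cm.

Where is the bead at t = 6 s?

On each constant-a segment, Δv = aΔt and Δx = v₀Δt + ½aΔt²; chain segment to segment.
0–3 s: v starts 1 cm/s; Δx = 1·3 + ½·3·3² = 16.5 cm; v ends 10 cm/s.
3–6 s: v starts 10 cm/s; Δx = 10·3 + ½·-11·3² = -19.5 cm; v ends -23 cm/s.
x(6) = 1 + Σ Δx = -2 cm.

-2 cm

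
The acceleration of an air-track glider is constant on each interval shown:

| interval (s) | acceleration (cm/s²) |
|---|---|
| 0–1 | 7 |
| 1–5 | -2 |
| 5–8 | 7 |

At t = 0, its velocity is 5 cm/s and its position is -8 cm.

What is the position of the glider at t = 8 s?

On each constant-a segment, Δv = aΔt and Δx = v₀Δt + ½aΔt²; chain segment to segment.
0–1 s: v starts 5 cm/s; Δx = 5·1 + ½·7·1² = 8.5 cm; v ends 12 cm/s.
1–5 s: v starts 12 cm/s; Δx = 12·4 + ½·-2·4² = 32 cm; v ends 4 cm/s.
5–8 s: v starts 4 cm/s; Δx = 4·3 + ½·7·3² = 43.5 cm; v ends 25 cm/s.
x(8) = -8 + Σ Δx = 76 cm.

76 cm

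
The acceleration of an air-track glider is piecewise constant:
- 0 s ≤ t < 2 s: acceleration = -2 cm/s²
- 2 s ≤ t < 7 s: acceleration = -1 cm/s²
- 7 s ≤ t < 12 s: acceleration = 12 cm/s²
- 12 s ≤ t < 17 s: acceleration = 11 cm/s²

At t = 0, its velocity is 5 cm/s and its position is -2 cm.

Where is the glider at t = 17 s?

544 cm

On each constant-a segment, Δv = aΔt and Δx = v₀Δt + ½aΔt²; chain segment to segment.
0–2 s: v starts 5 cm/s; Δx = 5·2 + ½·-2·2² = 6 cm; v ends 1 cm/s.
2–7 s: v starts 1 cm/s; Δx = 1·5 + ½·-1·5² = -7.5 cm; v ends -4 cm/s.
7–12 s: v starts -4 cm/s; Δx = -4·5 + ½·12·5² = 130 cm; v ends 56 cm/s.
12–17 s: v starts 56 cm/s; Δx = 56·5 + ½·11·5² = 417.5 cm; v ends 111 cm/s.
x(17) = -2 + Σ Δx = 544 cm.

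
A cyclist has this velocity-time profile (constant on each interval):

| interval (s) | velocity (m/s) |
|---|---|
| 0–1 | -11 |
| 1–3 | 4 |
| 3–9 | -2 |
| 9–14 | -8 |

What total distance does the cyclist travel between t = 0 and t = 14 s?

71 m

Total distance travelled is ∫|v| dt — sum the magnitudes of each area piece.
0–1 s: |-11| × 1 = 11 m
1–3 s: |4| × 2 = 8 m
3–9 s: |-2| × 6 = 12 m
9–14 s: |-8| × 5 = 40 m
Total distance = 71 m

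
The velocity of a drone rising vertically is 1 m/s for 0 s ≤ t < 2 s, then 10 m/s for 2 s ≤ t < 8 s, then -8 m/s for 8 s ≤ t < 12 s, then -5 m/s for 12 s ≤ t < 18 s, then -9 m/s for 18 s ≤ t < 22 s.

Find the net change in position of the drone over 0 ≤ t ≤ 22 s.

Displacement is the signed area under the v-t curve.
0–2 s: 1 × 2 = 2 m
2–8 s: 10 × 6 = 60 m
8–12 s: -8 × 4 = -32 m
12–18 s: -5 × 6 = -30 m
18–22 s: -9 × 4 = -36 m
Net displacement = -36 m

-36 m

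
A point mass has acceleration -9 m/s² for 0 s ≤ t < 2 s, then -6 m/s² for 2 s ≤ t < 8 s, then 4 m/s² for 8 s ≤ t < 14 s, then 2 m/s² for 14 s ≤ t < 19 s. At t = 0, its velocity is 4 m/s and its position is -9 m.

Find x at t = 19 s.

On each constant-a segment, Δv = aΔt and Δx = v₀Δt + ½aΔt²; chain segment to segment.
0–2 s: v starts 4 m/s; Δx = 4·2 + ½·-9·2² = -10 m; v ends -14 m/s.
2–8 s: v starts -14 m/s; Δx = -14·6 + ½·-6·6² = -192 m; v ends -50 m/s.
8–14 s: v starts -50 m/s; Δx = -50·6 + ½·4·6² = -228 m; v ends -26 m/s.
14–19 s: v starts -26 m/s; Δx = -26·5 + ½·2·5² = -105 m; v ends -16 m/s.
x(19) = -9 + Σ Δx = -544 m.

-544 m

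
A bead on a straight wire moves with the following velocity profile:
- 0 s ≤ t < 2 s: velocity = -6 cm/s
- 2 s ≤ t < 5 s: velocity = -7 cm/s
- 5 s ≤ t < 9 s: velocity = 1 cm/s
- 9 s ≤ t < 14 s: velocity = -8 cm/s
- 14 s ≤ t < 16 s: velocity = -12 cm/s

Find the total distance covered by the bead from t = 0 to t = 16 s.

Distance (not displacement) is the total path length: add the absolute areas under v-t.
0–2 s: |-6| × 2 = 12 cm
2–5 s: |-7| × 3 = 21 cm
5–9 s: |1| × 4 = 4 cm
9–14 s: |-8| × 5 = 40 cm
14–16 s: |-12| × 2 = 24 cm
Total distance = 101 cm

101 cm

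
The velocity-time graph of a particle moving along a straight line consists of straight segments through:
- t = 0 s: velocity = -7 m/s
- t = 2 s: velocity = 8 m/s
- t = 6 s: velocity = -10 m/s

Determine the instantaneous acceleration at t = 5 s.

Acceleration is the slope of the v-t graph on 2–6 s: (-10 − 8)/(6 − 2) = -4.5 m/s².

-4.5 m/s²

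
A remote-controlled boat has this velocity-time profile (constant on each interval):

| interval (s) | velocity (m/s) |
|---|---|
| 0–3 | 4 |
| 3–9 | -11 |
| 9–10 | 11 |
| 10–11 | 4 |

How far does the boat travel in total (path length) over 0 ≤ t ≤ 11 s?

93 m

Total distance travelled is ∫|v| dt — sum the magnitudes of each area piece.
0–3 s: |4| × 3 = 12 m
3–9 s: |-11| × 6 = 66 m
9–10 s: |11| × 1 = 11 m
10–11 s: |4| × 1 = 4 m
Total distance = 93 m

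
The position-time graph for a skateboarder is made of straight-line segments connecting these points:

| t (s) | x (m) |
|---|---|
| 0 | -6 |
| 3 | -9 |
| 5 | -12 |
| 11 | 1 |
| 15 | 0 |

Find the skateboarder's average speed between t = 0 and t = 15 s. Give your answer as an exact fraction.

Average speed = (total path length)/(elapsed time); on a piecewise-linear x-t graph the path length is Σ|Δx|.
0–3 s: |Δx| = |-9 − -6| = 3 m
3–5 s: |Δx| = |-12 − -9| = 3 m
5–11 s: |Δx| = |1 − -12| = 13 m
11–15 s: |Δx| = |0 − 1| = 1 m
Total path = 20 m; average speed = 20/15 = 4/3 m/s.

4/3 m/s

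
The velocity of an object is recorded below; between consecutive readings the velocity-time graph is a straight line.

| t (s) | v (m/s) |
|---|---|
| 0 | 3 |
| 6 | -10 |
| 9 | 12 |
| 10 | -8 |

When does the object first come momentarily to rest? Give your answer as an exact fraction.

v changes sign on 0–6 s (from 3 to -10); the graph is linear there, so v = 0 at t = 0 + (-3)·(6 − 0)/(-10 − 3) = 18/13 s.

t = 18/13 s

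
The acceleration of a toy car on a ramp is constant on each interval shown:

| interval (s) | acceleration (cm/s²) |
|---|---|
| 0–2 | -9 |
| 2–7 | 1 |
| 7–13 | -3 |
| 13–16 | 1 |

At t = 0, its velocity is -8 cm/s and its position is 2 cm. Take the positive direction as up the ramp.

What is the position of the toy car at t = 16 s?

-442 cm

On each constant-a segment, Δv = aΔt and Δx = v₀Δt + ½aΔt²; chain segment to segment.
0–2 s: v starts -8 cm/s; Δx = -8·2 + ½·-9·2² = -34 cm; v ends -26 cm/s.
2–7 s: v starts -26 cm/s; Δx = -26·5 + ½·1·5² = -117.5 cm; v ends -21 cm/s.
7–13 s: v starts -21 cm/s; Δx = -21·6 + ½·-3·6² = -180 cm; v ends -39 cm/s.
13–16 s: v starts -39 cm/s; Δx = -39·3 + ½·1·3² = -112.5 cm; v ends -36 cm/s.
x(16) = 2 + Σ Δx = -442 cm.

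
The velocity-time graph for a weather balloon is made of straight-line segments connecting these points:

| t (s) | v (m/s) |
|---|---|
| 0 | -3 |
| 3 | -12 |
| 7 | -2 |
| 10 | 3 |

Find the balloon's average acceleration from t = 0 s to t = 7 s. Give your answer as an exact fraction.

1/7 m/s²

Average acceleration = Δv/Δt = (-2 − -3)/(7 − 0) = 1/7 m/s².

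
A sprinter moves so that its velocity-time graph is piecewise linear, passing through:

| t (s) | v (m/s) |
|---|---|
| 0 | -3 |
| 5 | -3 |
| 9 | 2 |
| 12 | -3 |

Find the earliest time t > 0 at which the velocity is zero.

t = 7.4 s

v changes sign on 5–9 s (from -3 to 2); the graph is linear there, so v = 0 at t = 5 + (3)·(9 − 5)/(2 − -3) = 7.4 s.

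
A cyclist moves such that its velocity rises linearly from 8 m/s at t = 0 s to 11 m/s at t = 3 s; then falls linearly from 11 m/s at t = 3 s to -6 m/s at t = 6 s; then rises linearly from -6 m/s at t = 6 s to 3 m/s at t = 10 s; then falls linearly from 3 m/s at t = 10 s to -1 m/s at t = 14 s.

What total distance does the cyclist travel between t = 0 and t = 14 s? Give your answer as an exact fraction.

Total distance travelled is ∫|v| dt — sum the magnitudes of each area piece.
0–3 s: |½(8 + 11)(3)| = 28.5 m
3–6 s: v = 0 at t = 84/17 s; triangle areas 363/34 + 54/17 = 471/34 m
6–10 s: v = 0 at t = 26/3 s; triangle areas 8 + 2 = 10 m
10–14 s: v = 0 at t = 13 s; triangle areas 4.5 + 0.5 = 5 m
Total distance = 975/17 m

975/17 m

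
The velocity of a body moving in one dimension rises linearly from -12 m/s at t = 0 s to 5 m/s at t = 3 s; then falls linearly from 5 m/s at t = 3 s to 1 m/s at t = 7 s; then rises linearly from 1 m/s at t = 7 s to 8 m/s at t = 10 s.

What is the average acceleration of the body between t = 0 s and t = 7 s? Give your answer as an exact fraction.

13/7 m/s²

Average acceleration = Δv/Δt = (1 − -12)/(7 − 0) = 13/7 m/s².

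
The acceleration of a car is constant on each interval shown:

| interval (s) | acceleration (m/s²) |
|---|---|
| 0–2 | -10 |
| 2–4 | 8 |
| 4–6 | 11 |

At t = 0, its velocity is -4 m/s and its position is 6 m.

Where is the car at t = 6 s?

On each constant-a segment, Δv = aΔt and Δx = v₀Δt + ½aΔt²; chain segment to segment.
0–2 s: v starts -4 m/s; Δx = -4·2 + ½·-10·2² = -28 m; v ends -24 m/s.
2–4 s: v starts -24 m/s; Δx = -24·2 + ½·8·2² = -32 m; v ends -8 m/s.
4–6 s: v starts -8 m/s; Δx = -8·2 + ½·11·2² = 6 m; v ends 14 m/s.
x(6) = 6 + Σ Δx = -48 m.

-48 m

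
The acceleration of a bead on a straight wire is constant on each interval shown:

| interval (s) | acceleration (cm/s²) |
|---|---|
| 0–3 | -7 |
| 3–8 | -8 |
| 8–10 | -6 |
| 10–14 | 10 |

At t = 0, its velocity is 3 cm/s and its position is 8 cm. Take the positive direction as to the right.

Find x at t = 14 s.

-532.5 cm

On each constant-a segment, Δv = aΔt and Δx = v₀Δt + ½aΔt²; chain segment to segment.
0–3 s: v starts 3 cm/s; Δx = 3·3 + ½·-7·3² = -22.5 cm; v ends -18 cm/s.
3–8 s: v starts -18 cm/s; Δx = -18·5 + ½·-8·5² = -190 cm; v ends -58 cm/s.
8–10 s: v starts -58 cm/s; Δx = -58·2 + ½·-6·2² = -128 cm; v ends -70 cm/s.
10–14 s: v starts -70 cm/s; Δx = -70·4 + ½·10·4² = -200 cm; v ends -30 cm/s.
x(14) = 8 + Σ Δx = -532.5 cm.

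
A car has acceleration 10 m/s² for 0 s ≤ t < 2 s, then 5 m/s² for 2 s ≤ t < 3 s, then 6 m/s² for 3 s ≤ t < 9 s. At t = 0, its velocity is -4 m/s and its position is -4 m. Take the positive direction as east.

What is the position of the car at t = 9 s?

260.5 m

On each constant-a segment, Δv = aΔt and Δx = v₀Δt + ½aΔt²; chain segment to segment.
0–2 s: v starts -4 m/s; Δx = -4·2 + ½·10·2² = 12 m; v ends 16 m/s.
2–3 s: v starts 16 m/s; Δx = 16·1 + ½·5·1² = 18.5 m; v ends 21 m/s.
3–9 s: v starts 21 m/s; Δx = 21·6 + ½·6·6² = 234 m; v ends 57 m/s.
x(9) = -4 + Σ Δx = 260.5 m.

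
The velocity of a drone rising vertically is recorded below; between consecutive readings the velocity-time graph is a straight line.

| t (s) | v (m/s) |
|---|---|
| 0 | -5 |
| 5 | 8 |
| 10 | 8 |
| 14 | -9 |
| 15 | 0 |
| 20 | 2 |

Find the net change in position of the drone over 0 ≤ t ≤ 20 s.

46 m

Net displacement equals the area under the velocity-time graph (areas below the axis count negative).
0–5 s: ½(-5 + 8)(5) = 7.5 m
5–10 s: 8 × 5 = 40 m
10–14 s: ½(8 + -9)(4) = -2 m
14–15 s: ½(-9 + 0)(1) = -4.5 m
15–20 s: ½(0 + 2)(5) = 5 m
Net displacement = 46 m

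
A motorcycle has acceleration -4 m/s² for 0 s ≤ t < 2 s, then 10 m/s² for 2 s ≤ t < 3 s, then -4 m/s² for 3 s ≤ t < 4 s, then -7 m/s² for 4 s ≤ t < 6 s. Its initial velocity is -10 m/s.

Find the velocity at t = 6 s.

-26 m/s

Δv equals the area under the a-t graph; then v = v₀ + Δv.
0–2 s: -4 × 2 = -8 m/s
2–3 s: 10 × 1 = 10 m/s
3–4 s: -4 × 1 = -4 m/s
4–6 s: -7 × 2 = -14 m/s
Δv = -16 m/s, so v(6) = -10 + (-16) = -26 m/s.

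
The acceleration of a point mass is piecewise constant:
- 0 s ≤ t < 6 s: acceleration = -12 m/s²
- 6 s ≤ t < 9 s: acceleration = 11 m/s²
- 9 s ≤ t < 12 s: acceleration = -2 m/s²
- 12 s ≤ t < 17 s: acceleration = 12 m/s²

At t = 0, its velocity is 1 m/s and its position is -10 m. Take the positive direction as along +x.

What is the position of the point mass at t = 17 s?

On each constant-a segment, Δv = aΔt and Δx = v₀Δt + ½aΔt²; chain segment to segment.
0–6 s: v starts 1 m/s; Δx = 1·6 + ½·-12·6² = -210 m; v ends -71 m/s.
6–9 s: v starts -71 m/s; Δx = -71·3 + ½·11·3² = -163.5 m; v ends -38 m/s.
9–12 s: v starts -38 m/s; Δx = -38·3 + ½·-2·3² = -123 m; v ends -44 m/s.
12–17 s: v starts -44 m/s; Δx = -44·5 + ½·12·5² = -70 m; v ends 16 m/s.
x(17) = -10 + Σ Δx = -576.5 m.

-576.5 m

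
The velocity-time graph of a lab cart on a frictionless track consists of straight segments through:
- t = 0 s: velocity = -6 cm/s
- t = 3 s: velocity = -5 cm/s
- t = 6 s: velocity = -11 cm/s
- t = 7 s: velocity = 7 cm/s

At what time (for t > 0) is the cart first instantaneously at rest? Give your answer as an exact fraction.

t = 119/18 s

v changes sign on 6–7 s (from -11 to 7); the graph is linear there, so v = 0 at t = 6 + (11)·(7 − 6)/(7 − -11) = 119/18 s.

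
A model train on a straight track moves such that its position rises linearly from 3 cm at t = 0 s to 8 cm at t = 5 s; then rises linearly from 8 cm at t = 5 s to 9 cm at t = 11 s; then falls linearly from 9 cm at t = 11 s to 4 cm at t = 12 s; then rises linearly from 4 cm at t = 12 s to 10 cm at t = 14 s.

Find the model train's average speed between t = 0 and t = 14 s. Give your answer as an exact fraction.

17/14 cm/s

Average speed = (total path length)/(elapsed time); on a piecewise-linear x-t graph the path length is Σ|Δx|.
0–5 s: |Δx| = |8 − 3| = 5 cm
5–11 s: |Δx| = |9 − 8| = 1 cm
11–12 s: |Δx| = |4 − 9| = 5 cm
12–14 s: |Δx| = |10 − 4| = 6 cm
Total path = 17 cm; average speed = 17/14 = 17/14 cm/s.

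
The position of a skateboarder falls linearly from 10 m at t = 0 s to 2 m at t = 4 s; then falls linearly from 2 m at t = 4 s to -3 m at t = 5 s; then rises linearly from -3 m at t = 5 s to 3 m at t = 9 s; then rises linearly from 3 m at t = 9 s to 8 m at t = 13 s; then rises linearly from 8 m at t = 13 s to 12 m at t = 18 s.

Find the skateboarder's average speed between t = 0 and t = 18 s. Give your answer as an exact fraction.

14/9 m/s

Average speed = (total path length)/(elapsed time); on a piecewise-linear x-t graph the path length is Σ|Δx|.
0–4 s: |Δx| = |2 − 10| = 8 m
4–5 s: |Δx| = |-3 − 2| = 5 m
5–9 s: |Δx| = |3 − -3| = 6 m
9–13 s: |Δx| = |8 − 3| = 5 m
13–18 s: |Δx| = |12 − 8| = 4 m
Total path = 28 m; average speed = 28/18 = 14/9 m/s.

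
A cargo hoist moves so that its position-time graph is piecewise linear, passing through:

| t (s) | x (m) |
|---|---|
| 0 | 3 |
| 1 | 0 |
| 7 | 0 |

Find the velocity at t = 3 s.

Velocity is the slope of the x-t graph on 1–7 s: (0 − 0)/(7 − 1) = 0 m/s.

0 m/s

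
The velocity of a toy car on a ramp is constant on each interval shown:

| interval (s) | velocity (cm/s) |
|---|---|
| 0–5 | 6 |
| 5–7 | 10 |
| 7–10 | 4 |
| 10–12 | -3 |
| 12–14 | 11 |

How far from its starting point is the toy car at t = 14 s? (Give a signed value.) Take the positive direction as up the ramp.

78 cm

Net displacement equals the area under the velocity-time graph (areas below the axis count negative).
0–5 s: 6 × 5 = 30 cm
5–7 s: 10 × 2 = 20 cm
7–10 s: 4 × 3 = 12 cm
10–12 s: -3 × 2 = -6 cm
12–14 s: 11 × 2 = 22 cm
Net displacement = 78 cm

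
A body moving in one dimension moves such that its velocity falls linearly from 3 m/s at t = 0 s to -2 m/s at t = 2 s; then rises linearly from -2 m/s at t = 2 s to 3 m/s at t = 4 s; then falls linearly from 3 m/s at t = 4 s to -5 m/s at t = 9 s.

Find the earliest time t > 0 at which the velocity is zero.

v changes sign on 0–2 s (from 3 to -2); the graph is linear there, so v = 0 at t = 0 + (-3)·(2 − 0)/(-2 − 3) = 1.2 s.

t = 1.2 s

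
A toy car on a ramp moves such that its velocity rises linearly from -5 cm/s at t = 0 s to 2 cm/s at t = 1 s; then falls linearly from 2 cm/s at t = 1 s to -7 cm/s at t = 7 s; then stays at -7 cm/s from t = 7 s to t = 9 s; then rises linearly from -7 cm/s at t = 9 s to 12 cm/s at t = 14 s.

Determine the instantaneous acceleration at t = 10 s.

3.8 cm/s²

Acceleration is the slope of the v-t graph on 9–14 s: (12 − -7)/(14 − 9) = 3.8 cm/s².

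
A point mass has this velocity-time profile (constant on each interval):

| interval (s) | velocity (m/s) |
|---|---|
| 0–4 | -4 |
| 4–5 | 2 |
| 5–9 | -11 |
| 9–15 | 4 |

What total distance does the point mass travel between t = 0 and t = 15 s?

Total distance travelled is ∫|v| dt — sum the magnitudes of each area piece.
0–4 s: |-4| × 4 = 16 m
4–5 s: |2| × 1 = 2 m
5–9 s: |-11| × 4 = 44 m
9–15 s: |4| × 6 = 24 m
Total distance = 86 m

86 m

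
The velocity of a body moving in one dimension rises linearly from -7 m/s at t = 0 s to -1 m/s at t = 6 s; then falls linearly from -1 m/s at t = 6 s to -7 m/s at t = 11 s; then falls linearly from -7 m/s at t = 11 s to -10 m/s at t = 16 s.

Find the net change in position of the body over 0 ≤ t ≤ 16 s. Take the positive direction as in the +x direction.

Net displacement equals the area under the velocity-time graph (areas below the axis count negative).
0–6 s: ½(-7 + -1)(6) = -24 m
6–11 s: ½(-1 + -7)(5) = -20 m
11–16 s: ½(-7 + -10)(5) = -42.5 m
Net displacement = -86.5 m

-86.5 m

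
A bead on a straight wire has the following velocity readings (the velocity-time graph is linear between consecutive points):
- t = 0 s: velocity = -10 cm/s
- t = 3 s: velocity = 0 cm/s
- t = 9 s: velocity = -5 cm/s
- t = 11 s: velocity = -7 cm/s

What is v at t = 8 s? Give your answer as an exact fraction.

-25/6 cm/s

On 3–9 s the graph is linear from 0 to -5 cm/s: v(8) = 0 + (-5 − 0)·(8 − 3)/(9 − 3) = -25/6 cm/s.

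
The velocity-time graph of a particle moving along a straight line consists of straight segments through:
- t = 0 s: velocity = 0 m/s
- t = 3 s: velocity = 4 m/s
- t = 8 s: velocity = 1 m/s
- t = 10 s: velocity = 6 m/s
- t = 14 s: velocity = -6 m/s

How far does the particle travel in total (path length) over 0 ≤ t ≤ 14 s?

Total distance travelled is ∫|v| dt — sum the magnitudes of each area piece.
0–3 s: |½(0 + 4)(3)| = 6 m
3–8 s: |½(4 + 1)(5)| = 12.5 m
8–10 s: |½(1 + 6)(2)| = 7 m
10–14 s: v = 0 at t = 12 s; triangle areas 6 + 6 = 12 m
Total distance = 37.5 m

37.5 m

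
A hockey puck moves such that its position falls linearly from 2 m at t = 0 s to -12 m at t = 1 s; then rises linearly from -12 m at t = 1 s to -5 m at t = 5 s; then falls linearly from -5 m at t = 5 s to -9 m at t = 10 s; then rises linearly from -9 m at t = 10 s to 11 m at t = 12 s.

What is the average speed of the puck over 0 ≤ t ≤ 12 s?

3.75 m/s

Average speed = (total path length)/(elapsed time); on a piecewise-linear x-t graph the path length is Σ|Δx|.
0–1 s: |Δx| = |-12 − 2| = 14 m
1–5 s: |Δx| = |-5 − -12| = 7 m
5–10 s: |Δx| = |-9 − -5| = 4 m
10–12 s: |Δx| = |11 − -9| = 20 m
Total path = 45 m; average speed = 45/12 = 3.75 m/s.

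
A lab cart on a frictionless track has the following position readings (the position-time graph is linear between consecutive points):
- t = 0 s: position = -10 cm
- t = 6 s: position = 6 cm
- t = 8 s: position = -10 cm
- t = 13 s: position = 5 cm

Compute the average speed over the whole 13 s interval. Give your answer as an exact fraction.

Average speed = (total path length)/(elapsed time); on a piecewise-linear x-t graph the path length is Σ|Δx|.
0–6 s: |Δx| = |6 − -10| = 16 cm
6–8 s: |Δx| = |-10 − 6| = 16 cm
8–13 s: |Δx| = |5 − -10| = 15 cm
Total path = 47 cm; average speed = 47/13 = 47/13 cm/s.

47/13 cm/s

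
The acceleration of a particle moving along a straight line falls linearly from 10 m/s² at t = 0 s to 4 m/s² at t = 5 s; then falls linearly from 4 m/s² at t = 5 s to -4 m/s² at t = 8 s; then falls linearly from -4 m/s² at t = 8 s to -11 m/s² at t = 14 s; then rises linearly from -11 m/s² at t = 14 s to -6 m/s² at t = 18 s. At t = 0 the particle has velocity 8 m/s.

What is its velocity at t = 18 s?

Δv equals the area under the a-t graph; then v = v₀ + Δv.
0–5 s: ½(10 + 4)(5) = 35 m/s
5–8 s: ½(4 + -4)(3) = 0 m/s
8–14 s: ½(-4 + -11)(6) = -45 m/s
14–18 s: ½(-11 + -6)(4) = -34 m/s
Δv = -44 m/s, so v(18) = 8 + (-44) = -36 m/s.

-36 m/s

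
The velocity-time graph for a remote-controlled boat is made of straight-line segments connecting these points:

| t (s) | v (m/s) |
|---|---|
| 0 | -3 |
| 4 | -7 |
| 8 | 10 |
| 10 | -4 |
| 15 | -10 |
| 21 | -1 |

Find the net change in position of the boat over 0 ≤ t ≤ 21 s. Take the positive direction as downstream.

-76 m

Displacement is the signed area under the v-t curve.
0–4 s: ½(-3 + -7)(4) = -20 m
4–8 s: ½(-7 + 10)(4) = 6 m
8–10 s: ½(10 + -4)(2) = 6 m
10–15 s: ½(-4 + -10)(5) = -35 m
15–21 s: ½(-10 + -1)(6) = -33 m
Net displacement = -76 m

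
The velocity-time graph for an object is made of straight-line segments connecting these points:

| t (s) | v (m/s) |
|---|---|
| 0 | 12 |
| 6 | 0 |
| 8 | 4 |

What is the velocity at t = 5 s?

2 m/s

On 0–6 s the graph is linear from 12 to 0 m/s: v(5) = 12 + (0 − 12)·(5 − 0)/(6 − 0) = 2 m/s.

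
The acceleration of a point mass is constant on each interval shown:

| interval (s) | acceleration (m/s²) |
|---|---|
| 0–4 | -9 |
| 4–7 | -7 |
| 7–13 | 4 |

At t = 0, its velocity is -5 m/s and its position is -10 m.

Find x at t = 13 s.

On each constant-a segment, Δv = aΔt and Δx = v₀Δt + ½aΔt²; chain segment to segment.
0–4 s: v starts -5 m/s; Δx = -5·4 + ½·-9·4² = -92 m; v ends -41 m/s.
4–7 s: v starts -41 m/s; Δx = -41·3 + ½·-7·3² = -154.5 m; v ends -62 m/s.
7–13 s: v starts -62 m/s; Δx = -62·6 + ½·4·6² = -300 m; v ends -38 m/s.
x(13) = -10 + Σ Δx = -556.5 m.

-556.5 m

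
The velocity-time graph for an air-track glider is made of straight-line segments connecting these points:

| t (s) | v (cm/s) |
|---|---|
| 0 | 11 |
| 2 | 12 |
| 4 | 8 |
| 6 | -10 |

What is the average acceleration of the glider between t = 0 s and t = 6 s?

Average acceleration = Δv/Δt = (-10 − 11)/(6 − 0) = -3.5 cm/s².

-3.5 cm/s²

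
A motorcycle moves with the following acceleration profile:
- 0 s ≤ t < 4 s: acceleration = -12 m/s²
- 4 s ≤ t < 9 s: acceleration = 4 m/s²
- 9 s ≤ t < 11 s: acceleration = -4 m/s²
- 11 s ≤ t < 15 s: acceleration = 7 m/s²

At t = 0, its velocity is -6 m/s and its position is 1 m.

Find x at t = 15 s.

On each constant-a segment, Δv = aΔt and Δx = v₀Δt + ½aΔt²; chain segment to segment.
0–4 s: v starts -6 m/s; Δx = -6·4 + ½·-12·4² = -120 m; v ends -54 m/s.
4–9 s: v starts -54 m/s; Δx = -54·5 + ½·4·5² = -220 m; v ends -34 m/s.
9–11 s: v starts -34 m/s; Δx = -34·2 + ½·-4·2² = -76 m; v ends -42 m/s.
11–15 s: v starts -42 m/s; Δx = -42·4 + ½·7·4² = -112 m; v ends -14 m/s.
x(15) = 1 + Σ Δx = -527 m.

-527 m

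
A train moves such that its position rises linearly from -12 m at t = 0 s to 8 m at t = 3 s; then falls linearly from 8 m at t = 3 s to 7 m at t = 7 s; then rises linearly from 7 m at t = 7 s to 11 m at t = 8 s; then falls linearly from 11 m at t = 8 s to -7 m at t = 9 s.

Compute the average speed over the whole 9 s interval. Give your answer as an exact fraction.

Average speed = (total path length)/(elapsed time); on a piecewise-linear x-t graph the path length is Σ|Δx|.
0–3 s: |Δx| = |8 − -12| = 20 m
3–7 s: |Δx| = |7 − 8| = 1 m
7–8 s: |Δx| = |11 − 7| = 4 m
8–9 s: |Δx| = |-7 − 11| = 18 m
Total path = 43 m; average speed = 43/9 = 43/9 m/s.

43/9 m/s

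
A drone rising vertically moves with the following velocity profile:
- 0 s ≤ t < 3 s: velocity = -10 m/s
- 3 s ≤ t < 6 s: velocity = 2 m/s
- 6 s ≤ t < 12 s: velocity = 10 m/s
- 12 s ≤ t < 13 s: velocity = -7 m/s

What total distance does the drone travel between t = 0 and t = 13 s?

103 m

Total distance travelled is ∫|v| dt — sum the magnitudes of each area piece.
0–3 s: |-10| × 3 = 30 m
3–6 s: |2| × 3 = 6 m
6–12 s: |10| × 6 = 60 m
12–13 s: |-7| × 1 = 7 m
Total distance = 103 m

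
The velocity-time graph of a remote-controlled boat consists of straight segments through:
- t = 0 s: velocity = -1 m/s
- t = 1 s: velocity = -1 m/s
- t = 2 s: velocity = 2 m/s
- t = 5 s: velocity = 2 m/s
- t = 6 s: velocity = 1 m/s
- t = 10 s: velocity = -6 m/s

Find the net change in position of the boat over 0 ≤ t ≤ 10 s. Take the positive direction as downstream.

Displacement is the signed area under the v-t curve.
0–1 s: -1 × 1 = -1 m
1–2 s: ½(-1 + 2)(1) = 0.5 m
2–5 s: 2 × 3 = 6 m
5–6 s: ½(2 + 1)(1) = 1.5 m
6–10 s: ½(1 + -6)(4) = -10 m
Net displacement = -3 m

-3 m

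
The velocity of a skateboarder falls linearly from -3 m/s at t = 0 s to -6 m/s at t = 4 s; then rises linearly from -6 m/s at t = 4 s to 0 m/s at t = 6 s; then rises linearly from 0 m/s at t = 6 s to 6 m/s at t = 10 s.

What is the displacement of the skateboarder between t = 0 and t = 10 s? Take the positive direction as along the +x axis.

-12 m

Displacement is the signed area under the v-t curve.
0–4 s: ½(-3 + -6)(4) = -18 m
4–6 s: ½(-6 + 0)(2) = -6 m
6–10 s: ½(0 + 6)(4) = 12 m
Net displacement = -12 m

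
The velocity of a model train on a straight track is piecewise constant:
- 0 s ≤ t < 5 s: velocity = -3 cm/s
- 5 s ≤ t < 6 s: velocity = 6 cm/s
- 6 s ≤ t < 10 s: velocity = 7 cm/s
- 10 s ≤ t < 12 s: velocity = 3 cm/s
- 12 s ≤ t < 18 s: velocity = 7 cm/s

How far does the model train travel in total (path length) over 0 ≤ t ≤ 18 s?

Distance (not displacement) is the total path length: add the absolute areas under v-t.
0–5 s: |-3| × 5 = 15 cm
5–6 s: |6| × 1 = 6 cm
6–10 s: |7| × 4 = 28 cm
10–12 s: |3| × 2 = 6 cm
12–18 s: |7| × 6 = 42 cm
Total distance = 97 cm

97 cm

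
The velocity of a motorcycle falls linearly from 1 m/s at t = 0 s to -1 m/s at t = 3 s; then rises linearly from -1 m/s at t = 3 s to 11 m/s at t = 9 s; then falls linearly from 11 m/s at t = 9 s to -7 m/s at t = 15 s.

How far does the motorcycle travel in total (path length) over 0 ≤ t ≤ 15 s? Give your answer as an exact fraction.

Distance (not displacement) is the total path length: add the absolute areas under v-t.
0–3 s: v = 0 at t = 1.5 s; triangle areas 0.75 + 0.75 = 1.5 m
3–9 s: v = 0 at t = 3.5 s; triangle areas 0.25 + 30.25 = 30.5 m
9–15 s: v = 0 at t = 38/3 s; triangle areas 121/6 + 49/6 = 85/3 m
Total distance = 181/3 m

181/3 m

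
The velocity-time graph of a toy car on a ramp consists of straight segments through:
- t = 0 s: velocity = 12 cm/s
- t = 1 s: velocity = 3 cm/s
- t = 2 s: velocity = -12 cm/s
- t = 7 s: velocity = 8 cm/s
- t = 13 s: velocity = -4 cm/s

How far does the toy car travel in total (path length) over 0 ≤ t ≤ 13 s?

58.6 cm

Total distance travelled is ∫|v| dt — sum the magnitudes of each area piece.
0–1 s: |½(12 + 3)(1)| = 7.5 cm
1–2 s: v = 0 at t = 1.2 s; triangle areas 0.3 + 4.8 = 5.1 cm
2–7 s: v = 0 at t = 5 s; triangle areas 18 + 8 = 26 cm
7–13 s: v = 0 at t = 11 s; triangle areas 16 + 4 = 20 cm
Total distance = 58.6 cm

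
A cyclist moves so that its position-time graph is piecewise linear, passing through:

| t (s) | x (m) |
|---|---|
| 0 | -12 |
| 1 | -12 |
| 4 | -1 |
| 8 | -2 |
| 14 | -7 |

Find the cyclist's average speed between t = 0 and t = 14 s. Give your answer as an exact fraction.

Average speed = (total path length)/(elapsed time); on a piecewise-linear x-t graph the path length is Σ|Δx|.
0–1 s: |Δx| = |-12 − -12| = 0 m
1–4 s: |Δx| = |-1 − -12| = 11 m
4–8 s: |Δx| = |-2 − -1| = 1 m
8–14 s: |Δx| = |-7 − -2| = 5 m
Total path = 17 m; average speed = 17/14 = 17/14 m/s.

17/14 m/s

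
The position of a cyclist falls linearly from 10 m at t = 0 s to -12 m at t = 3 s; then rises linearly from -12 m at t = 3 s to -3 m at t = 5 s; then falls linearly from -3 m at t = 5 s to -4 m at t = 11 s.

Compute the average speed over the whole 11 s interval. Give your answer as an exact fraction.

Average speed = (total path length)/(elapsed time); on a piecewise-linear x-t graph the path length is Σ|Δx|.
0–3 s: |Δx| = |-12 − 10| = 22 m
3–5 s: |Δx| = |-3 − -12| = 9 m
5–11 s: |Δx| = |-4 − -3| = 1 m
Total path = 32 m; average speed = 32/11 = 32/11 m/s.

32/11 m/s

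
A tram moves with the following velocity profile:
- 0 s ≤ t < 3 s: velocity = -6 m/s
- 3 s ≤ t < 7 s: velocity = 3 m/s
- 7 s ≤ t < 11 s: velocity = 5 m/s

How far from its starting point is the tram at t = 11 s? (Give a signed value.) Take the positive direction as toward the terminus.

Displacement is the signed area under the v-t curve.
0–3 s: -6 × 3 = -18 m
3–7 s: 3 × 4 = 12 m
7–11 s: 5 × 4 = 20 m
Net displacement = 14 m

14 m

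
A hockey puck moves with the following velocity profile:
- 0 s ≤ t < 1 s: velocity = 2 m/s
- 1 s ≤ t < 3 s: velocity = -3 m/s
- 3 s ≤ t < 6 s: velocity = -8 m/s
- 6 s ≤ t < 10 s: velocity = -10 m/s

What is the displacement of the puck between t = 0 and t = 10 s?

Net displacement equals the area under the velocity-time graph (areas below the axis count negative).
0–1 s: 2 × 1 = 2 m
1–3 s: -3 × 2 = -6 m
3–6 s: -8 × 3 = -24 m
6–10 s: -10 × 4 = -40 m
Net displacement = -68 m

-68 m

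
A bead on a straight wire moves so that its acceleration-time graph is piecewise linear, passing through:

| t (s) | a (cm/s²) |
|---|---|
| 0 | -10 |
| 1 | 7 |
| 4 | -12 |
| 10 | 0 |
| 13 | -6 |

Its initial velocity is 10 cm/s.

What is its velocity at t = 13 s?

-44 cm/s

Δv equals the area under the a-t graph; then v = v₀ + Δv.
0–1 s: ½(-10 + 7)(1) = -1.5 cm/s
1–4 s: ½(7 + -12)(3) = -7.5 cm/s
4–10 s: ½(-12 + 0)(6) = -36 cm/s
10–13 s: ½(0 + -6)(3) = -9 cm/s
Δv = -54 cm/s, so v(13) = 10 + (-54) = -44 cm/s.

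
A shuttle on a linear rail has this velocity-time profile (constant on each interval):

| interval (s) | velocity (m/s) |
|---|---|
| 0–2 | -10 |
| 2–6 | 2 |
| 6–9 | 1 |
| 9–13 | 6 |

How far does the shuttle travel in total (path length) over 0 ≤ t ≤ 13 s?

55 m

Total distance travelled is ∫|v| dt — sum the magnitudes of each area piece.
0–2 s: |-10| × 2 = 20 m
2–6 s: |2| × 4 = 8 m
6–9 s: |1| × 3 = 3 m
9–13 s: |6| × 4 = 24 m
Total distance = 55 m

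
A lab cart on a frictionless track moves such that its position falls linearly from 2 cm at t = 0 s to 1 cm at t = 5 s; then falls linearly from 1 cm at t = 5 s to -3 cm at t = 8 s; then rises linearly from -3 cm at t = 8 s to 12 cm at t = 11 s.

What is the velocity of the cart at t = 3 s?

Velocity is the slope of the x-t graph on 0–5 s: (1 − 2)/(5 − 0) = -0.2 cm/s.

-0.2 cm/s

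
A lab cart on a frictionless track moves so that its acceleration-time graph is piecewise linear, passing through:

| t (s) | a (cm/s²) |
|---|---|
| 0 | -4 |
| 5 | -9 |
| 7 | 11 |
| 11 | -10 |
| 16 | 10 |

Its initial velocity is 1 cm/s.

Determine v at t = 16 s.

Δv equals the area under the a-t graph; then v = v₀ + Δv.
0–5 s: ½(-4 + -9)(5) = -32.5 cm/s
5–7 s: ½(-9 + 11)(2) = 2 cm/s
7–11 s: ½(11 + -10)(4) = 2 cm/s
11–16 s: ½(-10 + 10)(5) = 0 cm/s
Δv = -28.5 cm/s, so v(16) = 1 + (-28.5) = -27.5 cm/s.

-27.5 cm/s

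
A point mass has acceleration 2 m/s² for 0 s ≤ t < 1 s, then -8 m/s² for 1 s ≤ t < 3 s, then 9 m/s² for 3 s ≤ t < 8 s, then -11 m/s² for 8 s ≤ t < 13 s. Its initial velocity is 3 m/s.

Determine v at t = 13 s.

-21 m/s

Δv equals the area under the a-t graph; then v = v₀ + Δv.
0–1 s: 2 × 1 = 2 m/s
1–3 s: -8 × 2 = -16 m/s
3–8 s: 9 × 5 = 45 m/s
8–13 s: -11 × 5 = -55 m/s
Δv = -24 m/s, so v(13) = 3 + (-24) = -21 m/s.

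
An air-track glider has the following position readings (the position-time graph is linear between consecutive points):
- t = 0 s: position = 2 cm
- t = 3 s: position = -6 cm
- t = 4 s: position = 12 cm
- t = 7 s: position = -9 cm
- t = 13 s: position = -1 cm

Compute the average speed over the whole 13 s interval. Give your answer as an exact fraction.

55/13 cm/s

Average speed = (total path length)/(elapsed time); on a piecewise-linear x-t graph the path length is Σ|Δx|.
0–3 s: |Δx| = |-6 − 2| = 8 cm
3–4 s: |Δx| = |12 − -6| = 18 cm
4–7 s: |Δx| = |-9 − 12| = 21 cm
7–13 s: |Δx| = |-1 − -9| = 8 cm
Total path = 55 cm; average speed = 55/13 = 55/13 cm/s.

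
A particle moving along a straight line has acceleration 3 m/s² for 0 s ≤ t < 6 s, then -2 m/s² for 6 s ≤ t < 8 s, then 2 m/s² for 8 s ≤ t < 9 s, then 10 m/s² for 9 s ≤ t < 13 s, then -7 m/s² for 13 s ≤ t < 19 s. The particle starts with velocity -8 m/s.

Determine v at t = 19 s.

6 m/s

Δv equals the area under the a-t graph; then v = v₀ + Δv.
0–6 s: 3 × 6 = 18 m/s
6–8 s: -2 × 2 = -4 m/s
8–9 s: 2 × 1 = 2 m/s
9–13 s: 10 × 4 = 40 m/s
13–19 s: -7 × 6 = -42 m/s
Δv = 14 m/s, so v(19) = -8 + (14) = 6 m/s.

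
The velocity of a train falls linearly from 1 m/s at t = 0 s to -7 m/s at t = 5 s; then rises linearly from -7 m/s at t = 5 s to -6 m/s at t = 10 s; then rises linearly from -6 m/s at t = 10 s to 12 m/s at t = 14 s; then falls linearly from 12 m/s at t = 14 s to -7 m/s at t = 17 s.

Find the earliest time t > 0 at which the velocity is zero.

v changes sign on 0–5 s (from 1 to -7); the graph is linear there, so v = 0 at t = 0 + (-1)·(5 − 0)/(-7 − 1) = 0.625 s.

t = 0.625 s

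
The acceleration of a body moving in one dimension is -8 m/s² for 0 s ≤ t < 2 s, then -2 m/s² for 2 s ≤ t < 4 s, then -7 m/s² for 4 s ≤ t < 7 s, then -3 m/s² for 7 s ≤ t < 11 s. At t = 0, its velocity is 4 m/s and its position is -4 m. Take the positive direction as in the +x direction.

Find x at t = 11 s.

-291.5 m

On each constant-a segment, Δv = aΔt and Δx = v₀Δt + ½aΔt²; chain segment to segment.
0–2 s: v starts 4 m/s; Δx = 4·2 + ½·-8·2² = -8 m; v ends -12 m/s.
2–4 s: v starts -12 m/s; Δx = -12·2 + ½·-2·2² = -28 m; v ends -16 m/s.
4–7 s: v starts -16 m/s; Δx = -16·3 + ½·-7·3² = -79.5 m; v ends -37 m/s.
7–11 s: v starts -37 m/s; Δx = -37·4 + ½·-3·4² = -172 m; v ends -49 m/s.
x(11) = -4 + Σ Δx = -291.5 m.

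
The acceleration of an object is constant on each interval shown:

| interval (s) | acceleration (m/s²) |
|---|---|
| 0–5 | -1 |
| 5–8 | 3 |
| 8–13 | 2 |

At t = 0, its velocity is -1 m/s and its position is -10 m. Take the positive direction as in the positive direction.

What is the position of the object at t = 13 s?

On each constant-a segment, Δv = aΔt and Δx = v₀Δt + ½aΔt²; chain segment to segment.
0–5 s: v starts -1 m/s; Δx = -1·5 + ½·-1·5² = -17.5 m; v ends -6 m/s.
5–8 s: v starts -6 m/s; Δx = -6·3 + ½·3·3² = -4.5 m; v ends 3 m/s.
8–13 s: v starts 3 m/s; Δx = 3·5 + ½·2·5² = 40 m; v ends 13 m/s.
x(13) = -10 + Σ Δx = 8 m.

8 m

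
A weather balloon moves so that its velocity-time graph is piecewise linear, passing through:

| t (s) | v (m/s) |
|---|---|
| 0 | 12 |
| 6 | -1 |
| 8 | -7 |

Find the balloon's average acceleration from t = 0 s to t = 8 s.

Average acceleration = Δv/Δt = (-7 − 12)/(8 − 0) = -2.375 m/s².

-2.375 m/s²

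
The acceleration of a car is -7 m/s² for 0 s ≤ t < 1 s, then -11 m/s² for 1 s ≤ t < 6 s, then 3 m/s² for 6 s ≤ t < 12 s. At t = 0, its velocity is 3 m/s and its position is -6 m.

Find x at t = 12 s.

-464 m

On each constant-a segment, Δv = aΔt and Δx = v₀Δt + ½aΔt²; chain segment to segment.
0–1 s: v starts 3 m/s; Δx = 3·1 + ½·-7·1² = -0.5 m; v ends -4 m/s.
1–6 s: v starts -4 m/s; Δx = -4·5 + ½·-11·5² = -157.5 m; v ends -59 m/s.
6–12 s: v starts -59 m/s; Δx = -59·6 + ½·3·6² = -300 m; v ends -41 m/s.
x(12) = -6 + Σ Δx = -464 m.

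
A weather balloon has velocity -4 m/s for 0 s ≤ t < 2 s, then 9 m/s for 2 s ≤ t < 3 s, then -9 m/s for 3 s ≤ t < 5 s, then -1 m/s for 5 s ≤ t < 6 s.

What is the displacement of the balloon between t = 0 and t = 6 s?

-18 m

Displacement is the signed area under the v-t curve.
0–2 s: -4 × 2 = -8 m
2–3 s: 9 × 1 = 9 m
3–5 s: -9 × 2 = -18 m
5–6 s: -1 × 1 = -1 m
Net displacement = -18 m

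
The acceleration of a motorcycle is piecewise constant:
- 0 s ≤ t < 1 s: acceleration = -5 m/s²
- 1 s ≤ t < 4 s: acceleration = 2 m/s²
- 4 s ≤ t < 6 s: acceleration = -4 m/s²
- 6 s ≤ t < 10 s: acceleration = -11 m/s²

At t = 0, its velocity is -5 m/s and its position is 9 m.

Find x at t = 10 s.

-171.5 m

On each constant-a segment, Δv = aΔt and Δx = v₀Δt + ½aΔt²; chain segment to segment.
0–1 s: v starts -5 m/s; Δx = -5·1 + ½·-5·1² = -7.5 m; v ends -10 m/s.
1–4 s: v starts -10 m/s; Δx = -10·3 + ½·2·3² = -21 m; v ends -4 m/s.
4–6 s: v starts -4 m/s; Δx = -4·2 + ½·-4·2² = -16 m; v ends -12 m/s.
6–10 s: v starts -12 m/s; Δx = -12·4 + ½·-11·4² = -136 m; v ends -56 m/s.
x(10) = 9 + Σ Δx = -171.5 m.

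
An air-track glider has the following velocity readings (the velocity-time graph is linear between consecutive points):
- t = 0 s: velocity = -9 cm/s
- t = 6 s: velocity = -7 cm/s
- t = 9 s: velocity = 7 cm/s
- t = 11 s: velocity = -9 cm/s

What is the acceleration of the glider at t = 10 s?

Acceleration is the slope of the v-t graph on 9–11 s: (-9 − 7)/(11 − 9) = -8 cm/s².

-8 cm/s²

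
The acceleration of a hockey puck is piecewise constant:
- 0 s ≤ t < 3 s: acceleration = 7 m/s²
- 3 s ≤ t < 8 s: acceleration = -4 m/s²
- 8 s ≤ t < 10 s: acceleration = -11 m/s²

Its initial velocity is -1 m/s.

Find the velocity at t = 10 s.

-22 m/s

Δv equals the area under the a-t graph; then v = v₀ + Δv.
0–3 s: 7 × 3 = 21 m/s
3–8 s: -4 × 5 = -20 m/s
8–10 s: -11 × 2 = -22 m/s
Δv = -21 m/s, so v(10) = -1 + (-21) = -22 m/s.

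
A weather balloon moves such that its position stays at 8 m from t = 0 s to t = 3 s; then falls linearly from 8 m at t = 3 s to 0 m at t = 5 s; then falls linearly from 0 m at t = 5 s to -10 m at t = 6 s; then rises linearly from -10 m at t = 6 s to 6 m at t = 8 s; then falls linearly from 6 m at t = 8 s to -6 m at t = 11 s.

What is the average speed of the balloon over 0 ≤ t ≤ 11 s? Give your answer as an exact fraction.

46/11 m/s

Average speed = (total path length)/(elapsed time); on a piecewise-linear x-t graph the path length is Σ|Δx|.
0–3 s: |Δx| = |8 − 8| = 0 m
3–5 s: |Δx| = |0 − 8| = 8 m
5–6 s: |Δx| = |-10 − 0| = 10 m
6–8 s: |Δx| = |6 − -10| = 16 m
8–11 s: |Δx| = |-6 − 6| = 12 m
Total path = 46 m; average speed = 46/11 = 46/11 m/s.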